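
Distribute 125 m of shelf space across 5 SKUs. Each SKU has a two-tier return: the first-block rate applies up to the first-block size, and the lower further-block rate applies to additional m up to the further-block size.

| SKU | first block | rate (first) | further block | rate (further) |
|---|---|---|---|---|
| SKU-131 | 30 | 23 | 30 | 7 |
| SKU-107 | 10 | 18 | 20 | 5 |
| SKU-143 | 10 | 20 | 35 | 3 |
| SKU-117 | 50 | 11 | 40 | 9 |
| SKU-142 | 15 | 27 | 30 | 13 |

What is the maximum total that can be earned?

Order all 10 blocks by rate: SKU-142/first 27 > SKU-131/first 23 > SKU-143/first 20 > SKU-107/first 18 > SKU-142/second 13 > SKU-117/first 11 > SKU-117/second 9 > SKU-131/second 7 > SKU-107/second 5 > SKU-143/second 3.
SKU-142 first at 27: fill all 15 — 110 left.
SKU-131/first (23): +30 — 80 left.
Fill SKU-143 first block (10 at 20) — 70 left.
Fill SKU-107 first block (10 at 18) — 60 left.
SKU-142/second (13): +30 — 30 left.
SKU-117/first: +30 of 50 at 11; pool empty.
Total = 27×15 + 23×30 + 20×10 + 18×10 + 13×30 + 11×30 = 2195.

2195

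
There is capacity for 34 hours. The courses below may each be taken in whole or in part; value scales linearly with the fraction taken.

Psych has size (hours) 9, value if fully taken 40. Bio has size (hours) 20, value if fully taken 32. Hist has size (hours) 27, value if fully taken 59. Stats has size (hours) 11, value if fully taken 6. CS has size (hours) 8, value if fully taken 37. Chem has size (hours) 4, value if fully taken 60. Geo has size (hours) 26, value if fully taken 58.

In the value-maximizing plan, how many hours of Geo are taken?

Sort by value density: Chem 60/4≈15, CS 37/8≈4.62, Psych 40/9≈4.44, Geo 58/26≈2.23, Hist 59/27≈2.19, Bio 32/20≈1.6, Stats 6/11≈0.545.
All 4 hours of Chem fit (value 60) — 30 remain.
CS: take in full, 8 hours for value 37 — 22 left.
Psych: take in full, 9 hours for value 40 — 13 left.
Fill the last 13 hours with part of Geo: 13/26 of it earns 29.

13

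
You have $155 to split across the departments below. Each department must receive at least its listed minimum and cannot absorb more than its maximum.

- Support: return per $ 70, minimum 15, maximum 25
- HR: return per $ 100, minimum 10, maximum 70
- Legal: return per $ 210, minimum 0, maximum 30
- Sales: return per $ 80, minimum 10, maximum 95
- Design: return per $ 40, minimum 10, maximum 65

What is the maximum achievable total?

17150

Meeting every minimum uses 15+10+0+10+10 = 45 $, leaving 110.
Highest return per $ first: Legal 210 > HR 100 > Sales 80 > Support 70 > Design 40.
Give Legal 30 more to hit its cap of 30 → 80 left.
HR: +60 to 70 (cap) → 20 left.
Only 20 left; Sales takes them to reach 30.
Total = 70×15 + 100×70 + 210×30 + 80×30 + 40×10 = 17150.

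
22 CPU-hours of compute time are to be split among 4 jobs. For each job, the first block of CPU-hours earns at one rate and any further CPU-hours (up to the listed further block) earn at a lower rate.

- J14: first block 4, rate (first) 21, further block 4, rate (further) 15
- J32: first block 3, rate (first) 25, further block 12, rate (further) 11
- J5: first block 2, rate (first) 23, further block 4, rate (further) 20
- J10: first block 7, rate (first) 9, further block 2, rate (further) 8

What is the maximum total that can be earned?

Rank every tier by rate: J32/T1 25 > J5/T1 23 > J14/T1 21 > J5/T2 20 > J14/T2 15 > J32/T2 11 > J10/T1 9 > J10/T2 8.
Fill J32 T1 block (3 at 25) ; 19 left.
J5/T1 (23): +2 ; 17 left.
J14 T1 at 21: fill all 4 ; 13 left.
J5/T2 (20): +4 ; 9 left.
Fill J14 T2 block (4 at 15) ; 5 left.
J32 T2 at 11: only 5 left, fill 5.
Total = 25×3 + 23×2 + 21×4 + 20×4 + 15×4 + 11×5 = 400.

400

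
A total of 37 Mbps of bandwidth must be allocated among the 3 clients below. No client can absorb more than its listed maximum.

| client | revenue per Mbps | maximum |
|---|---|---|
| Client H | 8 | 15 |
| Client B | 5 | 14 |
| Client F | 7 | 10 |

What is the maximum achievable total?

250

Highest revenue per Mbps first: Client H 8 > Client F 7 > Client B 5.
Give Client H 15 to hit its cap of 15 → 22 left.
Give Client F 10 to hit its cap of 10 → 12 left.
Client B has room for 14 but only 12 remain, so it gets 12.
Total = 8×15 + 5×12 + 7×10 = 250.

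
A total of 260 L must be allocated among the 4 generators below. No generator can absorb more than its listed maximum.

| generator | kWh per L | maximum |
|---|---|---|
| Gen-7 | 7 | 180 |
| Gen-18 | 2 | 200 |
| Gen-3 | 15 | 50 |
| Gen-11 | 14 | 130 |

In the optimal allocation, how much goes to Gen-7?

Highest kWh per L first: Gen-3 15 > Gen-11 14 > Gen-7 7 > Gen-18 2.
Gen-3 takes 50 to reach its cap of 50 — 210 left.
Give Gen-11 130 to hit its cap of 130 — 80 left.
Gen-7: +80 (room for 180) → 80. Pool exhausted.

80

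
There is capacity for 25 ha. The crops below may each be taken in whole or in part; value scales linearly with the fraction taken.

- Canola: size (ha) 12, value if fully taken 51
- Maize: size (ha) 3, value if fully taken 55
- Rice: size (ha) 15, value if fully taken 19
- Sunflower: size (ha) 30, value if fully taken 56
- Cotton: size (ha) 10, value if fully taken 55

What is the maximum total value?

Best value per unit of size first: Maize 55/3≈18.3, Cotton 55/10≈5.5, Canola 51/12≈4.25, Sunflower 56/30≈1.87, Rice 19/15≈1.27.
All 3 ha of Maize fit (value 55) — 22 remain.
Cotton: take in full, 10 ha for value 55 — 12 left.
Take all of Canola (12 ha, value 51) — 0 ha left.
Total value = 161.

161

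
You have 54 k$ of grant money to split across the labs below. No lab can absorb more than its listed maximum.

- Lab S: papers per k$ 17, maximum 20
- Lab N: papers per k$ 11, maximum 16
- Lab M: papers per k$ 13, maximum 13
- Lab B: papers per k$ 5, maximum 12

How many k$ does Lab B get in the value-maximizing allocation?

5

Rank by papers per k$: Lab S 17 > Lab M 13 > Lab N 11 > Lab B 5.
Lab S takes 20 to reach its cap of 20 — 34 left.
Give Lab M 13 to hit its cap of 13 — 21 left.
Lab N: +16 to 16 (cap) — 5 left.
Lab B has room for 12 but only 5 remain, so it gets 5.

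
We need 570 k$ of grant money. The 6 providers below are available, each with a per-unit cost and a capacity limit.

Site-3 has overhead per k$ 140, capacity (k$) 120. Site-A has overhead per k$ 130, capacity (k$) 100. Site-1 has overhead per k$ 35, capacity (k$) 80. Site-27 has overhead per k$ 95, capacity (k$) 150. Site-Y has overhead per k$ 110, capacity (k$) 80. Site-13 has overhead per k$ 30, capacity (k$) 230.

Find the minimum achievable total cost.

Cheapest first:
Site-13 at 30: take all 230 k$ — 340 still needed.
Take 80 from Site-1 at 35 — need 260 more.
Site-27 at 95: take all 150 k$ — 110 still needed.
Take 80 from Site-Y at 110 — need 30 more.
Site-A at 130: take 30 of its 100 — requirement met.
Site-3: unused.
Cost = 230×30 + 80×35 + 150×95 + 80×110 + 30×130 = 36650.

36650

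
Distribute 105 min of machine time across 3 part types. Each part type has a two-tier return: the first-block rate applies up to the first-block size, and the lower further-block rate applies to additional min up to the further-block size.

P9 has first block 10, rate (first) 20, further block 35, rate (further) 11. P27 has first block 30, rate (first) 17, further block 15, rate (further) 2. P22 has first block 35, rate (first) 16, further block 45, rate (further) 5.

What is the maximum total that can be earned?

1600

Order all 6 blocks by rate: P9/first 20 > P27/first 17 > P22/first 16 > P9/second 11 > P22/second 5 > P27/second 2.
Fill P9 first block (10 at 20) → 95 left.
Fill P27 first block (30 at 17) → 65 left.
Fill P22 first block (35 at 16) → 30 left.
30 remain; put them into P9 second at 11.
Total = 20×10 + 17×30 + 16×35 + 11×30 = 1600.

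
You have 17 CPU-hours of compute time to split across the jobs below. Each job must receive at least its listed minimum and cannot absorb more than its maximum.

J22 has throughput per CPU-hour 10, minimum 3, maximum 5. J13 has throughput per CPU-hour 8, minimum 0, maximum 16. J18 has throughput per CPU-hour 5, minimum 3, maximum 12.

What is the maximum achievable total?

137

Meeting every minimum uses 3+0+3 = 6 CPU-hours, leaving 11.
Order the jobs by throughput per CPU-hour: J22 10 > J13 8 > J18 5.
J22: +2 to 5 (cap) ; 9 left.
J13 has room for 16 more but only 9 remain, so it gets 9.
Total = 10×5 + 8×9 + 5×3 = 137.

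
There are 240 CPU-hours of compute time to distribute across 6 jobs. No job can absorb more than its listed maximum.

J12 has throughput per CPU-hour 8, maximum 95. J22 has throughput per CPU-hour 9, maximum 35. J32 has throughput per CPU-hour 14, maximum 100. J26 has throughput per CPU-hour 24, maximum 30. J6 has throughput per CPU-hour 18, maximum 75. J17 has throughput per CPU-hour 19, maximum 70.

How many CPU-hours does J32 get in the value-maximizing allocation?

65

Order the jobs by throughput per CPU-hour: J26 24 > J17 19 > J6 18 > J32 14 > J22 9 > J12 8.
J26 takes 30 to reach its cap of 30 — 210 left.
J17: +70 to 70 (cap) — 140 left.
J6: +75 to 75 (cap) — 65 left.
J32: +65 (room for 100) → 65. Pool exhausted.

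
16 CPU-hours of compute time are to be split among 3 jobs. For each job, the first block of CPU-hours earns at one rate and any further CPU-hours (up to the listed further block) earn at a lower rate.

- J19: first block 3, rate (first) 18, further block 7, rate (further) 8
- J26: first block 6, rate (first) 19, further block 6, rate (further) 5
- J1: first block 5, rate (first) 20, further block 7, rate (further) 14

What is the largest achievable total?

Rank every tier by rate: J1/tier1 20 > J26/tier1 19 > J19/tier1 18 > J1/tier2 14 > J19/tier2 8 > J26/tier2 5.
Fill J1 tier1 block (5 at 20) ; 11 left.
Fill J26 tier1 block (6 at 19) ; 5 left.
J19 tier1 at 18: fill all 3 ; 2 left.
J1 tier2 at 14: only 2 left, fill 2.
Total = 20×5 + 19×6 + 18×3 + 14×2 = 296.

296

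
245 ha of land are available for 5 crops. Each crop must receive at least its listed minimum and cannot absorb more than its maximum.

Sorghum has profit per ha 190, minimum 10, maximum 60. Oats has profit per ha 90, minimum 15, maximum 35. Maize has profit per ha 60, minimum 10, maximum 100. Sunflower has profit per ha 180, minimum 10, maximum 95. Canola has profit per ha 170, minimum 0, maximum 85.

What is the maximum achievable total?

41500

Meeting every minimum uses 10+15+10+10+0 = 45 ha, leaving 200.
Order the crops by profit per ha: Sorghum 190 > Sunflower 180 > Canola 170 > Oats 90 > Maize 60.
Sorghum: +50 to 60 (cap) → 150 left.
Sunflower takes 85 more to reach its cap of 95 → 65 left.
Only 65 left; Canola takes them to reach 65.
Total = 190×60 + 90×15 + 60×10 + 180×95 + 170×65 = 41500.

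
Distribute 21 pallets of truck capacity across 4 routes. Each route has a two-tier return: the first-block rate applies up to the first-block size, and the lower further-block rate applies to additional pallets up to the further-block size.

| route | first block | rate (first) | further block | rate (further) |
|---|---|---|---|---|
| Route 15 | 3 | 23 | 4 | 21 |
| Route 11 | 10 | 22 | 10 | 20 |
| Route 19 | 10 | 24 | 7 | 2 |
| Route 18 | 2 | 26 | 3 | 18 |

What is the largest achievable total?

Treat each block as its own option and order by rate: Route 18/T1 26 > Route 19/T1 24 > Route 15/T1 23 > Route 11/T1 22 > Route 15/T2 21 > Route 11/T2 20 > Route 18/T2 18 > Route 19/T2 2.
Fill Route 18 T1 block (2 at 26) ; 19 left.
Route 19/T1 (24): +10 ; 9 left.
Route 15/T1 (23): +3 ; 6 left.
Route 11 T1 at 22: only 6 left, fill 6.
Total = 26×2 + 24×10 + 23×3 + 22×6 = 493.

493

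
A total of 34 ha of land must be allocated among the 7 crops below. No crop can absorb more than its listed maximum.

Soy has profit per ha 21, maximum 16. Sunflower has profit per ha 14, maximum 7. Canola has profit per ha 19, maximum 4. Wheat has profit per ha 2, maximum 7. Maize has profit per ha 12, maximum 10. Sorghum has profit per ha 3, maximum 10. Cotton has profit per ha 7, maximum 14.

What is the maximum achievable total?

Order the crops by profit per ha: Soy 21 > Canola 19 > Sunflower 14 > Maize 12 > Cotton 7 > Sorghum 3 > Wheat 2.
Soy takes 16 to reach its cap of 16 — 18 left.
Canola: +4 to 4 (cap) — 14 left.
Give Sunflower 7 to hit its cap of 7 — 7 left.
Maize: +7 (room for 10) → 7. Pool exhausted.
Total = 21×16 + 14×7 + 19×4 + 12×7 = 594.

594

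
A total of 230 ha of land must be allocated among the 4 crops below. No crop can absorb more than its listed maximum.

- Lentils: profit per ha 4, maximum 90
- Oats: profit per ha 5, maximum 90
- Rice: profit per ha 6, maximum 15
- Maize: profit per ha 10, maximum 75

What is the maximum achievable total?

1490

Rank by profit per ha: Maize 10 > Rice 6 > Oats 5 > Lentils 4.
Give Maize 75 to hit its cap of 75 ; 155 left.
Give Rice 15 to hit its cap of 15 ; 140 left.
Oats takes 90 to reach its cap of 90 ; 50 left.
Lentils has room for 90 but only 50 remain, so it gets 50.
Total = 4×50 + 5×90 + 6×15 + 10×75 = 1490.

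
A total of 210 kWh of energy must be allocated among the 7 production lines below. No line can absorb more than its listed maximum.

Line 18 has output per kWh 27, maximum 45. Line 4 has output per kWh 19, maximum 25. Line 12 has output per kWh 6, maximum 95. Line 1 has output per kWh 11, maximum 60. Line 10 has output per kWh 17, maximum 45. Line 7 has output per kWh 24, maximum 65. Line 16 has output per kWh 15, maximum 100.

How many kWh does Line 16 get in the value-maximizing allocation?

30

Rank by output per kWh: Line 18 27 > Line 7 24 > Line 4 19 > Line 10 17 > Line 16 15 > Line 1 11 > Line 12 6.
Line 18: +45 to 45 (cap) → 165 left.
Line 7 takes 65 to reach its cap of 65 → 100 left.
Line 4: +25 to 25 (cap) → 75 left.
Line 10: +45 to 45 (cap) → 30 left.
Line 16: +30 (room for 100) → 30. Pool exhausted.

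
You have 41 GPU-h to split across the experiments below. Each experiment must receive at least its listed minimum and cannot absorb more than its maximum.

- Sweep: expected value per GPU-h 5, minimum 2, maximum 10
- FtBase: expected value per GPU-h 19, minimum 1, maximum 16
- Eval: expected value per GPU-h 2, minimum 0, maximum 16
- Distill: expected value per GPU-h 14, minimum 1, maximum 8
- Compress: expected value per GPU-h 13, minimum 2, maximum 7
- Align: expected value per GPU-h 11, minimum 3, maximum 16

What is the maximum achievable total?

Meeting every minimum uses 2+1+0+1+2+3 = 9 GPU-h, leaving 32.
Order the experiments by expected value per GPU-h: FtBase 19 > Distill 14 > Compress 13 > Align 11 > Sweep 5 > Eval 2.
Give FtBase 15 more to hit its cap of 16 ; 17 left.
Give Distill 7 more to hit its cap of 8 ; 10 left.
Give Compress 5 more to hit its cap of 7 ; 5 left.
Align has room for 13 more but only 5 remain, so it gets 8.
Total = 5×2 + 19×16 + 14×8 + 13×7 + 11×8 = 605.

605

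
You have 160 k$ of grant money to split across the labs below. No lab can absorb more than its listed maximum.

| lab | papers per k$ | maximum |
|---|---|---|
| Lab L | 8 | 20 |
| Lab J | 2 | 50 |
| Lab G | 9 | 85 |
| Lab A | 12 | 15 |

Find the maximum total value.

Rank by papers per k$: Lab A 12 > Lab G 9 > Lab L 8 > Lab J 2.
Lab A: +15 to 15 (cap) — 145 left.
Give Lab G 85 to hit its cap of 85 — 60 left.
Lab L takes 20 to reach its cap of 20 — 40 left.
Only 40 left; Lab J takes them to reach 40.
Total = 8×20 + 2×40 + 9×85 + 12×15 = 1185.

1185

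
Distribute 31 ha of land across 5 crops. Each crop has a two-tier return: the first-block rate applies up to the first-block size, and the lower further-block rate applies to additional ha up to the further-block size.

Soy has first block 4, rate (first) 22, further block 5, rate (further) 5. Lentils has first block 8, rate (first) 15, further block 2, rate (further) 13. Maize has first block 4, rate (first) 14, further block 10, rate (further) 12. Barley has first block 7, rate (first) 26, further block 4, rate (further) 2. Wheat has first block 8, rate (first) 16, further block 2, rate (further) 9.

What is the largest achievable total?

Order all 10 blocks by rate: Barley/first 26 > Soy/first 22 > Wheat/first 16 > Lentils/first 15 > Maize/first 14 > Lentils/second 13 > Maize/second 12 > Wheat/second 9 > Soy/second 5 > Barley/second 2.
Fill Barley first block (7 at 26) ; 24 left.
Fill Soy first block (4 at 22) ; 20 left.
Fill Wheat first block (8 at 16) ; 12 left.
Fill Lentils first block (8 at 15) ; 4 left.
Fill Maize first block (4 at 14) ; 0 left.
Total = 26×7 + 22×4 + 16×8 + 15×8 + 14×4 = 574.

574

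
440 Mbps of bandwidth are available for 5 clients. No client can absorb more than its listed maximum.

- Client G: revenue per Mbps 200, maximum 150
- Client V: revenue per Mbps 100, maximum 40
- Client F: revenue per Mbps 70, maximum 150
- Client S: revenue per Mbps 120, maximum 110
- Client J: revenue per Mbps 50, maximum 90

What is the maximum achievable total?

57000

Rank by revenue per Mbps: Client G 200 > Client S 120 > Client V 100 > Client F 70 > Client J 50.
Give Client G 150 to hit its cap of 150 → 290 left.
Client S takes 110 to reach its cap of 110 → 180 left.
Give Client V 40 to hit its cap of 40 → 140 left.
Client F has room for 150 but only 140 remain, so it gets 140.
Total = 200×150 + 100×40 + 70×140 + 120×110 = 57000.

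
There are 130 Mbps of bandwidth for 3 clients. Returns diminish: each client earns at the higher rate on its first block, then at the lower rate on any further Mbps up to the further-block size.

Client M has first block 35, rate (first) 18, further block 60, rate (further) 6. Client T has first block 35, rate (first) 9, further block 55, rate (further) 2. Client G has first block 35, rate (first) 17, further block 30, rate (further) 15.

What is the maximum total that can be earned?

Treat each block as its own option and order by rate: Client M/T1 18 > Client G/T1 17 > Client G/T2 15 > Client T/T1 9 > Client M/T2 6 > Client T/T2 2.
Client M/T1 (18): +35 ; 95 left.
Client G T1 at 17: fill all 35 ; 60 left.
Fill Client G T2 block (30 at 15) ; 30 left.
Client T/T1: +30 of 35 at 9; pool empty.
Total = 18×35 + 17×35 + 15×30 + 9×30 = 1945.

1945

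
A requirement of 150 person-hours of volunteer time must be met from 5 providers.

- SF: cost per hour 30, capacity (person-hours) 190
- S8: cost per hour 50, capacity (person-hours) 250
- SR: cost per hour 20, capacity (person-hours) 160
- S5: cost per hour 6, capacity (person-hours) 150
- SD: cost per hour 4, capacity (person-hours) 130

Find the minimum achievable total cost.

Use providers in increasing cost order.
SD (4): use full 130 — 20 person-hours to go.
S5 (6): take the remaining 20 — done.
SR, SF, S8: unused.
Cost = 130×4 + 20×6 = 640.

640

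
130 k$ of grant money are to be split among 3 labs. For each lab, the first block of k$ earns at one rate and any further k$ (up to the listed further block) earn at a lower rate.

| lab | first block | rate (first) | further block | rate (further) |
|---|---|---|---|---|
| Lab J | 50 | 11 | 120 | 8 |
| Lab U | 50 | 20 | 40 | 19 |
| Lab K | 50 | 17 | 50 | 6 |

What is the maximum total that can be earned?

2440

Rank every tier by rate: Lab U/T1 20 > Lab U/T2 19 > Lab K/T1 17 > Lab J/T1 11 > Lab J/T2 8 > Lab K/T2 6.
Fill Lab U T1 block (50 at 20) — 80 left.
Lab U/T2 (19): +40 — 40 left.
Lab K/T1: +40 of 50 at 17; pool empty.
Total = 20×50 + 19×40 + 17×40 = 2440.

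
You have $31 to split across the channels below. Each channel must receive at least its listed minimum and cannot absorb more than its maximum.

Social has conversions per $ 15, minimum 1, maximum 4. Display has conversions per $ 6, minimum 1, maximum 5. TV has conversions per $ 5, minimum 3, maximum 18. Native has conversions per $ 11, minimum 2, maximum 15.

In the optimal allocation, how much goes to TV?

Meeting every minimum uses 1+1+3+2 = 7 $, leaving 24.
Order the channels by conversions per $: Social 15 > Native 11 > Display 6 > TV 5.
Give Social 3 more to hit its cap of 4 — 21 left.
Give Native 13 more to hit its cap of 15 — 8 left.
Display: +4 to 5 (cap) — 4 left.
TV has room for 15 more but only 4 remain, so it gets 7.

7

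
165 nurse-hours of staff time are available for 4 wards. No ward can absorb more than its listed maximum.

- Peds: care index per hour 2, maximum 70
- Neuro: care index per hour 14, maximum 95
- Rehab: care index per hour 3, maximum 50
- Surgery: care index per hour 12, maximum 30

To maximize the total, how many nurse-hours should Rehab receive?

Order the wards by care index per hour: Neuro 14 > Surgery 12 > Rehab 3 > Peds 2.
Give Neuro 95 to hit its cap of 95 ; 70 left.
Surgery takes 30 to reach its cap of 30 ; 40 left.
Rehab has room for 50 but only 40 remain, so it gets 40.

40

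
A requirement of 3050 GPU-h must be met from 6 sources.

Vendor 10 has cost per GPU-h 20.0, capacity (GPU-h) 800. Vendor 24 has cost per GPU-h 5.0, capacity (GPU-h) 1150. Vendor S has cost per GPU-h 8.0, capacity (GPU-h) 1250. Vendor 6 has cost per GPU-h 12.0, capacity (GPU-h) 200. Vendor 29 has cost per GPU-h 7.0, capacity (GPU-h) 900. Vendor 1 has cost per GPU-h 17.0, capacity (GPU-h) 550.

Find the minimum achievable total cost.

Use sources in increasing cost order.
Vendor 24 (5.0): use full 1150 → 1900 GPU-h to go.
Take 900 from Vendor 29 at 7.0 → need 1000 more.
Take 1000 from Vendor S at 8.0 to finish.
Vendor 6, Vendor 1, Vendor 10: unused.
Cost = 1150×5.0 + 900×7.0 + 1000×8.0 = 20050.

20050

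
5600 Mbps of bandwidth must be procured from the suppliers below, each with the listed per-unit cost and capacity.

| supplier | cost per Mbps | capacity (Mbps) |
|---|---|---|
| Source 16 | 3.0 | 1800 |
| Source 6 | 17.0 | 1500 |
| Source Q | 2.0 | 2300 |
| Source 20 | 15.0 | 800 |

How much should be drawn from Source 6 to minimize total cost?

Use suppliers in increasing cost order.
Source Q at 2.0: take all 2300 Mbps ; 3300 still needed.
Source 16 at 3.0: take all 1800 Mbps ; 1500 still needed.
Source 20 at 15.0: take all 800 Mbps ; 700 still needed.
Take 700 from Source 6 at 17.0 to finish.

700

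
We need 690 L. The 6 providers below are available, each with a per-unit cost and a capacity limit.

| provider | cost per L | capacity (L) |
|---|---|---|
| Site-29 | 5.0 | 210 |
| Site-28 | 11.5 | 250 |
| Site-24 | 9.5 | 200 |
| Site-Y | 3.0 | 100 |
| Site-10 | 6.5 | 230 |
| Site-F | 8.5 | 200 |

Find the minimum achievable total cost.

Use providers in increasing cost order.
Take 100 from Site-Y at 3.0 ; need 590 more.
Site-29 (5.0): use full 210 ; 380 L to go.
Take 230 from Site-10 at 6.5 ; need 150 more.
Take 150 from Site-F at 8.5 to finish.
Site-24, Site-28: unused.
Cost = 100×3.0 + 210×5.0 + 230×6.5 + 150×8.5 = 4120.

4120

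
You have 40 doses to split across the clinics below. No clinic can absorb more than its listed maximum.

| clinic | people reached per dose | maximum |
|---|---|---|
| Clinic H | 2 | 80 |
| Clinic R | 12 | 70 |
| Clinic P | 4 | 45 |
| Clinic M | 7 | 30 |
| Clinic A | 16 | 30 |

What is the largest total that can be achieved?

Rank by people reached per dose: Clinic A 16 > Clinic R 12 > Clinic M 7 > Clinic P 4 > Clinic H 2.
Give Clinic A 30 to hit its cap of 30 ; 10 left.
Only 10 left; Clinic R takes them to reach 10.
Total = 12×10 + 16×30 = 600.

600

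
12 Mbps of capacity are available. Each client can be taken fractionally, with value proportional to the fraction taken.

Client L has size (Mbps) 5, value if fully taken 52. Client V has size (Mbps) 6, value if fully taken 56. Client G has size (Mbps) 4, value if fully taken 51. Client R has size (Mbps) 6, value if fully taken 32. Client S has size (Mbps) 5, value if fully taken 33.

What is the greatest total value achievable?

Best value per unit of size first: Client G 51/4≈12.8, Client L 52/5≈10.4, Client V 56/6≈9.33, Client S 33/5≈6.6, Client R 32/6≈5.33.
Client G: take in full, 4 Mbps for value 51 ; 8 left.
Client L: take in full, 5 Mbps for value 52 ; 3 left.
3 Mbps left: a 3/6 share of Client V gives 56×3/6 = 28.
Total value = 131.

131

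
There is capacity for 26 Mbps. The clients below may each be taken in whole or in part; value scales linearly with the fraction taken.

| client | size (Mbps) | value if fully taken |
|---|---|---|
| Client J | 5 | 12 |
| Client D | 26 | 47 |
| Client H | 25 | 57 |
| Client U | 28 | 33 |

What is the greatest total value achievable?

59.88

Rank by value-to-size ratio: Client J 12/5≈2.4, Client H 57/25≈2.28, Client D 47/26≈1.81, Client U 33/28≈1.18.
Client J: take in full, 5 Mbps for value 12 → 21 left.
21 Mbps left: a 21/25 share of Client H gives 57×21/25 = 47.88.
Total value = 59.88.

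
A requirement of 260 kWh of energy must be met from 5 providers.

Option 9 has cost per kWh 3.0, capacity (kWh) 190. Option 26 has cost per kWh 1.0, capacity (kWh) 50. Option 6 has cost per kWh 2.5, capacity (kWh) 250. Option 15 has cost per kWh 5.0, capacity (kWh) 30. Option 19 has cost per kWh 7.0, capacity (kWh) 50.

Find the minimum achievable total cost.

Cheapest first:
Take 50 from Option 26 at 1.0 → need 210 more.
Option 6 (2.5): take the remaining 210 → done.
Option 9, Option 15, Option 19: unused.
Cost = 50×1.0 + 210×2.5 = 575.

575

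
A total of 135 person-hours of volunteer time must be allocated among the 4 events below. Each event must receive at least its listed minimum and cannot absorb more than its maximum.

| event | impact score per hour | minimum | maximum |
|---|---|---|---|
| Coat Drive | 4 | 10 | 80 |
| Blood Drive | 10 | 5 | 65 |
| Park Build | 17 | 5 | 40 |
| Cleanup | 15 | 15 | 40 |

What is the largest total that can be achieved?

1770

Meeting every minimum uses 10+5+5+15 = 35 person-hours, leaving 100.
Highest impact score per hour first: Park Build 17 > Cleanup 15 > Blood Drive 10 > Coat Drive 4.
Give Park Build 35 more to hit its cap of 40 — 65 left.
Cleanup: +25 to 40 (cap) — 40 left.
Blood Drive: +40 (room for 60) → 45. Pool exhausted.
Total = 4×10 + 10×45 + 17×40 + 15×40 = 1770.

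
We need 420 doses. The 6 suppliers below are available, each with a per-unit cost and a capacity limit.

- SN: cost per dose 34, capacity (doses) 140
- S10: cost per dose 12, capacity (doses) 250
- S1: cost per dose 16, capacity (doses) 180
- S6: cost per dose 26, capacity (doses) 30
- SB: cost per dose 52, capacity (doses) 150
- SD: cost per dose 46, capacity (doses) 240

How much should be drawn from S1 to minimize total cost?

170

Cheapest first:
S10 at 12: take all 250 doses → 170 still needed.
Take 170 from S1 at 16 to finish.
S6, SN, SD, SB: unused.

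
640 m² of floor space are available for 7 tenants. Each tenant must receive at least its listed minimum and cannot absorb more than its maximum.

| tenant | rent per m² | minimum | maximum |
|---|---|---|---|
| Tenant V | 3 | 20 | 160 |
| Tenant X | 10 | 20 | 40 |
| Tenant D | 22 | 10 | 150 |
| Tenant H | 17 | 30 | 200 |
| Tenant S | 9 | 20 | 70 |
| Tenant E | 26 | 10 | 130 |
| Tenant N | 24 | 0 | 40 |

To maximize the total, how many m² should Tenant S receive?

60

Meeting every minimum uses 20+20+10+30+20+10+0 = 110 m², leaving 530.
Order the tenants by rent per m²: Tenant E 26 > Tenant N 24 > Tenant D 22 > Tenant H 17 > Tenant X 10 > Tenant S 9 > Tenant V 3.
Tenant E takes 120 more to reach its cap of 130 ; 410 left.
Tenant N takes 40 more to reach its cap of 40 ; 370 left.
Tenant D takes 140 more to reach its cap of 150 ; 230 left.
Tenant H: +170 to 200 (cap) ; 60 left.
Tenant X takes 20 more to reach its cap of 40 ; 40 left.
Tenant S has room for 50 more but only 40 remain, so it gets 60.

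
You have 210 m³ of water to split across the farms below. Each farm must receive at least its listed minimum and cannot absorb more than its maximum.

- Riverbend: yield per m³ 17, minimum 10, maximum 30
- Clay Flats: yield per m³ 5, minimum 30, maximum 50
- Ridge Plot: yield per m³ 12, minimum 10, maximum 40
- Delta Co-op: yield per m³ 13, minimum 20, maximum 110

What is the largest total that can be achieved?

Meeting every minimum uses 10+30+10+20 = 70 m³, leaving 140.
Rank by yield per m³: Riverbend 17 > Delta Co-op 13 > Ridge Plot 12 > Clay Flats 5.
Riverbend takes 20 more to reach its cap of 30 ; 120 left.
Delta Co-op: +90 to 110 (cap) ; 30 left.
Ridge Plot takes 30 more to reach its cap of 40 ; 0 left.
Total = 17×30 + 5×30 + 12×40 + 13×110 = 2570.

2570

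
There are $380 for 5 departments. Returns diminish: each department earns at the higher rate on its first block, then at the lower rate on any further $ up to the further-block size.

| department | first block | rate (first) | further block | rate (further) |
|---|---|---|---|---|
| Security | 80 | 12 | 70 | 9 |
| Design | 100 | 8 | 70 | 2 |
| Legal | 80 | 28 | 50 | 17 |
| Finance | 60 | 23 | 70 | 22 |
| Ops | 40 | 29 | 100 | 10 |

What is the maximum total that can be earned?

Rank every tier by rate: Ops/tier1 29 > Legal/tier1 28 > Finance/tier1 23 > Finance/tier2 22 > Legal/tier2 17 > Security/tier1 12 > Ops/tier2 10 > Security/tier2 9 > Design/tier1 8 > Design/tier2 2.
Ops/tier1 (29): +40 — 340 left.
Fill Legal tier1 block (80 at 28) — 260 left.
Finance/tier1 (23): +60 — 200 left.
Fill Finance tier2 block (70 at 22) — 130 left.
Fill Legal tier2 block (50 at 17) — 80 left.
Security/tier1 (12): +80 — 0 left.
Total = 29×40 + 28×80 + 23×60 + 22×70 + 17×50 + 12×80 = 8130.

8130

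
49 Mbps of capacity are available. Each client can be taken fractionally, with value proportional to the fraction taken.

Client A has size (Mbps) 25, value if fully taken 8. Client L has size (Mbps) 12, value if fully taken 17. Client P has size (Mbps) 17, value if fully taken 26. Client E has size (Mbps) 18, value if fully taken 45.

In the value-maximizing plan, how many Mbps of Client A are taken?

2

Sort by value density: Client E 45/18≈2.5, Client P 26/17≈1.53, Client L 17/12≈1.42, Client A 8/25≈0.32.
Client E: take in full, 18 Mbps for value 45 → 31 left.
All 17 Mbps of Client P fit (value 26) → 14 remain.
All 12 Mbps of Client L fit (value 17) → 2 remain.
Only 2 Mbps remain; take 2/25 of Client A for value 8×2/25 = 0.64.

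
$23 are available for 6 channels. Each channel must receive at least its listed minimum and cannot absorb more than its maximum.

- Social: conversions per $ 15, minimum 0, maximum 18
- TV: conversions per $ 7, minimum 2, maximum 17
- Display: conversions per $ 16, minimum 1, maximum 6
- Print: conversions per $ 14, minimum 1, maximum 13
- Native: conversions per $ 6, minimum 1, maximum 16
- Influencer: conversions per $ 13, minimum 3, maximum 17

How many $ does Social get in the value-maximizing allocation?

10

Meeting every minimum uses 0+2+1+1+1+3 = 8 $, leaving 15.
Highest conversions per $ first: Display 16 > Social 15 > Print 14 > Influencer 13 > TV 7 > Native 6.
Display takes 5 more to reach its cap of 6 — 10 left.
Social has room for 18 more but only 10 remain, so it gets 10.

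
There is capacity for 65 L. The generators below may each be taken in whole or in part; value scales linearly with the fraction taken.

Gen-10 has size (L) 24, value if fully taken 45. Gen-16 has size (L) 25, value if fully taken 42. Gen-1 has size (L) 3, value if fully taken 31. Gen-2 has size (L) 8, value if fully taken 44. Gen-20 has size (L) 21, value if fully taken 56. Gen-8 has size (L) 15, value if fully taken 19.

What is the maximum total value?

Best value per unit of size first: Gen-1 31/3≈10.3, Gen-2 44/8≈5.5, Gen-20 56/21≈2.67, Gen-10 45/24≈1.88, Gen-16 42/25≈1.68, Gen-8 19/15≈1.27.
Take all of Gen-1 (3 L, value 31) ; 62 L left.
All 8 L of Gen-2 fit (value 44) ; 54 remain.
Gen-20: take in full, 21 L for value 56 ; 33 left.
Take all of Gen-10 (24 L, value 45) ; 9 L left.
Fill the last 9 L with part of Gen-16: 9/25 of it earns 15.12.
Total value = 191.12.

191.12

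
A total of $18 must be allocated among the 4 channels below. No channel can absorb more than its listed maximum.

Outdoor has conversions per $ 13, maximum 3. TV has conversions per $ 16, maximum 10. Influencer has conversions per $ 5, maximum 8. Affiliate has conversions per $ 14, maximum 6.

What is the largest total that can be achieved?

270

Rank by conversions per $: TV 16 > Affiliate 14 > Outdoor 13 > Influencer 5.
TV: +10 to 10 (cap) ; 8 left.
Give Affiliate 6 to hit its cap of 6 ; 2 left.
Outdoor has room for 3 but only 2 remain, so it gets 2.
Total = 13×2 + 16×10 + 14×6 = 270.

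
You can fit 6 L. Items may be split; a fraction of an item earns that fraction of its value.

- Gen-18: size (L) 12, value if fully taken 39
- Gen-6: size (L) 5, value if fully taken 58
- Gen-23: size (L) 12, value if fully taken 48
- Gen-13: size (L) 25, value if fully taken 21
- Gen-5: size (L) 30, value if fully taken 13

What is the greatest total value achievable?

Rank by value-to-size ratio: Gen-6 58/5≈11.6, Gen-23 48/12≈4, Gen-18 39/12≈3.25, Gen-13 21/25≈0.84, Gen-5 13/30≈0.433.
Gen-6: take in full, 5 L for value 58 → 1 left.
Only 1 L remain; take 1/12 of Gen-23 for value 48×1/12 = 4.
Total value = 62.

62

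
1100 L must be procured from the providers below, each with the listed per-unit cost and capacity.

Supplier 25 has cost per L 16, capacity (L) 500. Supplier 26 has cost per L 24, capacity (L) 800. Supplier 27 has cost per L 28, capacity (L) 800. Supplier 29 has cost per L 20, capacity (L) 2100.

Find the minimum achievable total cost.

20000

Use providers in increasing cost order.
Take 500 from Supplier 25 at 16 ; need 600 more.
Supplier 29 (20): take the remaining 600 ; done.
Supplier 26, Supplier 27: unused.
Cost = 500×16 + 600×20 = 20000.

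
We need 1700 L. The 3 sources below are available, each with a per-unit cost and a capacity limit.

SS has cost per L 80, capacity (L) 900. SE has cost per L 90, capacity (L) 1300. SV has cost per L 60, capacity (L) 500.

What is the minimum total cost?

Fill from the cheapest source first.
SV at 60: take all 500 L → 1200 still needed.
SS (80): use full 900 → 300 L to go.
Take 300 from SE at 90 to finish.
Cost = 500×60 + 900×80 + 300×90 = 129000.

129000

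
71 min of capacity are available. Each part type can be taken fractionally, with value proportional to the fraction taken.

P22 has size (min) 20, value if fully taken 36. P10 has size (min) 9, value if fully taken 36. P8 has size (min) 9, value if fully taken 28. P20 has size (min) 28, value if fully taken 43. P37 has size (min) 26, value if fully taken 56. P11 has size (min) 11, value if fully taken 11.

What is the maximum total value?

Best value per unit of size first: P10 36/9≈4, P8 28/9≈3.11, P37 56/26≈2.15, P22 36/20≈1.8, P20 43/28≈1.54, P11 11/11≈1.
Take all of P10 (9 min, value 36) ; 62 min left.
P8: take in full, 9 min for value 28 ; 53 left.
P37: take in full, 26 min for value 56 ; 27 left.
P22: take in full, 20 min for value 36 ; 7 left.
7 min left: a 7/28 share of P20 gives 43×7/28 = 10.75.
Total value = 166.75.

166.75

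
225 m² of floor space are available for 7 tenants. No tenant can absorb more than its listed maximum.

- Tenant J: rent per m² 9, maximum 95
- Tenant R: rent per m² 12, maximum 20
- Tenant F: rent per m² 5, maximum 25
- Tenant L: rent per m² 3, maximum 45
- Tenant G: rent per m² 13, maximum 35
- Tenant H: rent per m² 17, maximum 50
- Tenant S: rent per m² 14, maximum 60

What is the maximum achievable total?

2925

Order the tenants by rent per m²: Tenant H 17 > Tenant S 14 > Tenant G 13 > Tenant R 12 > Tenant J 9 > Tenant F 5 > Tenant L 3.
Tenant H takes 50 to reach its cap of 50 — 175 left.
Tenant S takes 60 to reach its cap of 60 — 115 left.
Tenant G takes 35 to reach its cap of 35 — 80 left.
Tenant R: +20 to 20 (cap) — 60 left.
Tenant J: +60 (room for 95) → 60. Pool exhausted.
Total = 9×60 + 12×20 + 13×35 + 17×50 + 14×60 = 2925.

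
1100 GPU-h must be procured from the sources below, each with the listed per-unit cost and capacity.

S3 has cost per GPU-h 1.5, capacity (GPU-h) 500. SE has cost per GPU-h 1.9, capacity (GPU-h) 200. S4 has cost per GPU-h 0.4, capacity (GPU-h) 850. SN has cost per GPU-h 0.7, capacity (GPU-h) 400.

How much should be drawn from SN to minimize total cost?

Use sources in increasing cost order.
S4 (0.4): use full 850 ; 250 GPU-h to go.
Take 250 from SN at 0.7 to finish.
S3, SE: unused.

250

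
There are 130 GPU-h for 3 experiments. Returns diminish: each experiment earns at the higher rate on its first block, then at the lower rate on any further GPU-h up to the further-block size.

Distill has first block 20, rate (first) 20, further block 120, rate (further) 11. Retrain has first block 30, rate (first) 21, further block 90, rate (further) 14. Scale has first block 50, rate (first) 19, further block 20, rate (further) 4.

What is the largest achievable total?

2400

Order all 6 blocks by rate: Retrain/T1 21 > Distill/T1 20 > Scale/T1 19 > Retrain/T2 14 > Distill/T2 11 > Scale/T2 4.
Retrain T1 at 21: fill all 30 ; 100 left.
Fill Distill T1 block (20 at 20) ; 80 left.
Fill Scale T1 block (50 at 19) ; 30 left.
Retrain/T2: +30 of 90 at 14; pool empty.
Total = 21×30 + 20×20 + 19×50 + 14×30 = 2400.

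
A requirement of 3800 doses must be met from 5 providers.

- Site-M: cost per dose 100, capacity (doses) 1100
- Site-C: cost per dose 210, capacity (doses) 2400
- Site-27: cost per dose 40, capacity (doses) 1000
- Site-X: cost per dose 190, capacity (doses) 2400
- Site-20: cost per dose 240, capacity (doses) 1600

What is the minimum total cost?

473000

Fill from the cheapest provider first.
Site-27 at 40: take all 1000 doses — 2800 still needed.
Site-M (100): use full 1100 — 1700 doses to go.
Site-X at 190: take 1700 of its 2400 — requirement met.
Site-C, Site-20: unused.
Cost = 1000×40 + 1100×100 + 1700×190 = 473000.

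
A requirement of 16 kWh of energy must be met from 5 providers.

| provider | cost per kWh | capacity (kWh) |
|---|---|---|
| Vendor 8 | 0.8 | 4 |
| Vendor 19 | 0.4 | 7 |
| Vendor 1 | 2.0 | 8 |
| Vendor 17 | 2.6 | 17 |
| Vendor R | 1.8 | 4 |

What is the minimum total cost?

Use providers in increasing cost order.
Take 7 from Vendor 19 at 0.4 ; need 9 more.
Vendor 8 at 0.8: take all 4 kWh ; 5 still needed.
Vendor R (1.8): use full 4 ; 1 kWh to go.
Vendor 1 (2.0): take the remaining 1 ; done.
Vendor 17: unused.
Cost = 7×0.4 + 4×0.8 + 4×1.8 + 1×2.0 = 15.2.

15.2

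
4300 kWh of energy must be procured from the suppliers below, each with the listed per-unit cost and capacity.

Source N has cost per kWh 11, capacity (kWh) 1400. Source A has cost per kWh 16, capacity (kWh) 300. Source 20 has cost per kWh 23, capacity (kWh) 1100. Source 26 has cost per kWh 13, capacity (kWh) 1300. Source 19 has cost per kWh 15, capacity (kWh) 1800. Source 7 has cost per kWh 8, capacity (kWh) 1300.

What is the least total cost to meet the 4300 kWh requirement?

47200

Fill from the cheapest supplier first.
Source 7 (8): use full 1300 → 3000 kWh to go.
Source N at 11: take all 1400 kWh → 1600 still needed.
Source 26 (13): use full 1300 → 300 kWh to go.
Source 19 at 15: take 300 of its 1800 → requirement met.
Source A, Source 20: unused.
Cost = 1300×8 + 1400×11 + 1300×13 + 300×15 = 47200.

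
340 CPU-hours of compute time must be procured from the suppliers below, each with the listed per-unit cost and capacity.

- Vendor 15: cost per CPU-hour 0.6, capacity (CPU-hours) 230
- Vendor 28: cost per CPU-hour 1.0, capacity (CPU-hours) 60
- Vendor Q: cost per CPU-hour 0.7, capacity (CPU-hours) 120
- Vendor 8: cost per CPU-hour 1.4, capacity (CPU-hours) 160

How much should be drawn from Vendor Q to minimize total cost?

110

Use suppliers in increasing cost order.
Vendor 15 (0.6): use full 230 → 110 CPU-hours to go.
Vendor Q at 0.7: take 110 of its 120 → requirement met.
Vendor 28, Vendor 8: unused.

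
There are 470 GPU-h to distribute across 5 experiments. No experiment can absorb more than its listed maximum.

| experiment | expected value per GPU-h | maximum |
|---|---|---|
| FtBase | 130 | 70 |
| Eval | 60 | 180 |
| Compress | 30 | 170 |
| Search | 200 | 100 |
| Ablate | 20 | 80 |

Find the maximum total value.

Highest expected value per GPU-h first: Search 200 > FtBase 130 > Eval 60 > Compress 30 > Ablate 20.
Give Search 100 to hit its cap of 100 → 370 left.
Give FtBase 70 to hit its cap of 70 → 300 left.
Eval: +180 to 180 (cap) → 120 left.
Compress: +120 (room for 170) → 120. Pool exhausted.
Total = 130×70 + 60×180 + 30×120 + 200×100 = 43500.

43500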